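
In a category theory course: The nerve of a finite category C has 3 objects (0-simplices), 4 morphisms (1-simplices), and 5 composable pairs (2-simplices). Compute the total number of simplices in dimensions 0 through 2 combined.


The 2-skeleton of the nerve N(C) consists of simplices in dimensions 0, 1, 2:
  |N(C)_0| = 3 (objects)
  |N(C)_1| = 4 (morphisms)
  |N(C)_2| = 5 (composable pairs)
Total = 3 + 4 + 5 = 12

12


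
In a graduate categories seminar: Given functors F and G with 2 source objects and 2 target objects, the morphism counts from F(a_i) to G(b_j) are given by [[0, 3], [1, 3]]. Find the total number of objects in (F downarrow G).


Objects of (F downarrow G) are triples (a, b, h: F(a)->G(b)).
The count equals the sum of all entries in the hom-matrix.
sum(row 0) = 3
sum(row 1) = 4
Grand total = 7

7


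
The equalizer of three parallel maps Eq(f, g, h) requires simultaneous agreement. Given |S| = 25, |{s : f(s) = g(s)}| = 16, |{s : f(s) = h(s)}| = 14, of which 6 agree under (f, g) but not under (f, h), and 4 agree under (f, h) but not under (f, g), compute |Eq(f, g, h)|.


Eq(f, g, h) is the triple-agreement set: points in S where all three
maps take the same value. Using inclusion-exclusion on the pairwise data:
Pair (f, g) agrees on 16 points; pair (f, h) on 14 points.
Points agreeing under (f, g) but not (f, h) = 6; under (f, h) but not (f, g) = 4.
Triple-agreement = agreement-in-(f, g) minus points that agree under (f, g) but not (f, h):
|Eq(f, g, h)| = 16 - 6 = 10
(cross-check via (f, h): 14 - 4 = 10.)

10


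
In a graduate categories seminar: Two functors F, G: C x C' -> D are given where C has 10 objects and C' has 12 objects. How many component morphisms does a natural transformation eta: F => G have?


A natural transformation eta: F => G assigns one component morphism per
object of the domain category.
The domain is the product category C x C', so
|Ob(C x C')| = |Ob(C)| * |Ob(C')| = 10 * 12 = 120.
Therefore eta has 120 component morphisms.

120


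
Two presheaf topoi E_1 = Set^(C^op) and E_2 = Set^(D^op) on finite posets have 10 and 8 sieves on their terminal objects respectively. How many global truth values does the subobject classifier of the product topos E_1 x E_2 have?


In a product of presheaf topoi E_1 x E_2, the subobject classifier
is Omega = Omega_1 x Omega_2 (componentwise), so
|Omega(top)| = |Omega_1(top_1)| * |Omega_2(top_2)|.
= 10 * 8 = 80.

80


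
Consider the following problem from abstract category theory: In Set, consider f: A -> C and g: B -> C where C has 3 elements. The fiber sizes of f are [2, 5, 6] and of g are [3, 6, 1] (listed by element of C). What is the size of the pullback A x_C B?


The pullback A x_C B consists of pairs (a, b) with f(a) = g(b).
For each element c in C, the fiber product has |f^-1(c)| * |g^-1(c)| elements.
Summing over C: 2 * 3 + 5 * 6 + 6 * 1
= 6 + 30 + 6 = 42

42


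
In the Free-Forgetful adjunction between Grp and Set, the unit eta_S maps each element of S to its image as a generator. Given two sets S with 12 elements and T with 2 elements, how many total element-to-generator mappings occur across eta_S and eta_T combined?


The unit eta_X: X -> U(F(X)) of the Free-Forgetful adjunction
maps each element of X to a generator of F(X). For X = S + T (disjoint
union in Set), |S + T| = |S| + |T|.
Total mappings = 12 + 2 = 14.

14


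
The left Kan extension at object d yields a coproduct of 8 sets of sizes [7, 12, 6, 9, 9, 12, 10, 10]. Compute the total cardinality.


Pointwise, the left Kan extension (Lan_F H)(d) is the colimit, indexed
by the comma category (F downarrow d), of H composed with the
projection (F downarrow d) -> C. Here that colimit is given
as a coproduct (disjoint union) of sets, so its cardinality is the
sum of the sizes of the summands.
Coproduct of sets with sizes: 7 + 12 + 6 + 9 + 9 + 12 + 10 + 10
= 75

75


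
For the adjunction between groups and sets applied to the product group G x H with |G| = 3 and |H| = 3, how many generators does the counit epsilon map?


The counit epsilon_K: F(U(K)) -> K of the Free-Forgetful adjunction
maps |K| generators of F(U(K)) into K. For K = G x H (the product group),
|G x H| = |G| * |H|.
Total generators mapped = 3 * 3 = 9.

9


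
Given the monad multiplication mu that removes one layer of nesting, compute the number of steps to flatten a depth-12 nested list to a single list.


Each application of mu: T^2 -> T removes one layer of nesting.
Starting at depth 12 (i.e., T^12(X)), we need to reach T(X).
Number of mu applications = 12 - 1 = 11

11


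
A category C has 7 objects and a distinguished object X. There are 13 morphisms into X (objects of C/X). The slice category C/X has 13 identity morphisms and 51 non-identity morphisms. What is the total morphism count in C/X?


In the slice category C/X, objects are morphisms to X.
Identity morphisms: 13 (one per object of C/X).
Non-identity morphisms: 51.
Total = 13 + 51 = 64

64


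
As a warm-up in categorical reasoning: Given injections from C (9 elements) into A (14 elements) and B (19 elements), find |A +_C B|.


The pushout A +_C B identifies the images of C in A and B.
|A +_C B| = |A| + |B| - |C| (for injections).
= 14 + 19 - 9 = 24

24


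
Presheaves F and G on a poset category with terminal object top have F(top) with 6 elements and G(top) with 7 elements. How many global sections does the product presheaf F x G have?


Global sections of a presheaf on a poset with terminal top satisfy
Gamma(H) ~ H(top). Presheaves admit pointwise products, so
(F x G)(top) = F(top) x G(top) (Cartesian product).
|Gamma(F x G)| = |F(top)| * |G(top)| = 6 * 7 = 42.

42


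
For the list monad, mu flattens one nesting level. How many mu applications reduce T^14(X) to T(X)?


Each application of mu: T^2 -> T removes one layer of nesting.
Starting at depth 14 (i.e., T^14(X)), we need to reach T(X).
Number of mu applications = 14 - 1 = 13

13


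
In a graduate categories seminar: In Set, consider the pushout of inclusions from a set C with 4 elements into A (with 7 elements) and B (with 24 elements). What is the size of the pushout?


The pushout A +_C B identifies the images of C in A and B.
|A +_C B| = |A| + |B| - |C| (for injections).
= 7 + 24 - 4 = 27

27


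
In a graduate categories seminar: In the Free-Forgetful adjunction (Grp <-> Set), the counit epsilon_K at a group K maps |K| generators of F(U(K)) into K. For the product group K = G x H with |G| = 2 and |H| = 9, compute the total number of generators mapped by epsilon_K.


The counit epsilon_K: F(U(K)) -> K of the Free-Forgetful adjunction
maps |K| generators of F(U(K)) into K. For K = G x H (the product group),
|G x H| = |G| * |H|.
Total generators mapped = 2 * 9 = 18.

18


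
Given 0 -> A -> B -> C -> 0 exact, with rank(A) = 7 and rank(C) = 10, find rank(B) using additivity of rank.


For a short exact sequence 0 -> A -> B -> C -> 0,
rank is additive: rank(B) = rank(A) + rank(C).
rank(B) = 7 + 10 = 17

17


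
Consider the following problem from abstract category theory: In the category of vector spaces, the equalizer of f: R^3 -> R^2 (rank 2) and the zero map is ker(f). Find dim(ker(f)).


The equalizer of f and the zero map is ker(f).
By the rank-nullity theorem: dim(ker(f)) = dim(domain) - rank(f).
dim(ker(f)) = 3 - 2 = 1

1


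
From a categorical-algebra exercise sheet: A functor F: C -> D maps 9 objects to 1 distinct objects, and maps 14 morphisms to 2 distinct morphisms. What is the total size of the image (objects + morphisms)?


The image of F consists of distinct objects and distinct morphisms.
|Im(F)| on objects = 1
|Im(F)| on morphisms = 2
Total image cardinality = 1 + 2 = 3

3


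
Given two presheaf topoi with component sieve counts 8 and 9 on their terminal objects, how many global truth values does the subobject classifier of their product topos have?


In a product of presheaf topoi E_1 x E_2, the subobject classifier
is Omega = Omega_1 x Omega_2 (componentwise), so
|Omega(top)| = |Omega_1(top_1)| * |Omega_2(top_2)|.
= 8 * 9 = 72.

72


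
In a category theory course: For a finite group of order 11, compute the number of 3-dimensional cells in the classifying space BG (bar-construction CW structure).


In the bar-construction CW model of BG, the n-cells are indexed by
n-tuples [g_1|...|g_n] of non-identity elements of G (degenerate
simplices with some g_i = e do not contribute cells), so there are
(|G| - 1)^n n-cells.
For dim = 3 with |G| = 11:
cells = (11 - 1)^3 = 10^3 = 1000

1000


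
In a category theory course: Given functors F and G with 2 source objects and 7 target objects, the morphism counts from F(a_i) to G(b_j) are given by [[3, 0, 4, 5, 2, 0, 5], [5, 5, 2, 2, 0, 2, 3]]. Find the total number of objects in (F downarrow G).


Objects of (F downarrow G) are triples (a, b, h: F(a)->G(b)).
The count equals the sum of all entries in the hom-matrix.
sum(row 0) = 19
sum(row 1) = 19
Grand total = 38

38


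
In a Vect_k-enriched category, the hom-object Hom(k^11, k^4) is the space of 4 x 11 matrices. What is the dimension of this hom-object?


In Vect-enriched categories, Hom(k^n, k^m) is the space of m x n matrices.
dim(Hom(k^11, k^4)) = 4 * 11 = 44

44


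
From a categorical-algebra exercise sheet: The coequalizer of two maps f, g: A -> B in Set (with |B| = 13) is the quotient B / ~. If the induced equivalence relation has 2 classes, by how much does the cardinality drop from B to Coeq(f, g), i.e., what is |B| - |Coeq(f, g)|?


The coequalizer Coeq(f, g) = B / ~ has one element per equivalence class.
|B| = 13, |Coeq(f, g)| = 2.
|B| - |Coeq(f, g)| = 13 - 2 = 11.

11


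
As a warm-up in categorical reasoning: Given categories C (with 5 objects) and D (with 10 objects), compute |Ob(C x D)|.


The product category C x D has objects that are pairs (c, d).
Number of pairs = |Ob(C)| * |Ob(D)| = 5 * 10 = 50

50


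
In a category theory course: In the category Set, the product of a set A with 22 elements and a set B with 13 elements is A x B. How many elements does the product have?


In Set, the product A x B is the Cartesian product.
By the universal property, |A x B| = |A| * |B|.
|A x B| = 22 * 13 = 286

286


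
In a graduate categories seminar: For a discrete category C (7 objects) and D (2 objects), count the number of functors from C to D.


A functor from a discrete category C to D is determined by
where each object maps. Each of the 7 objects of C can map
to any of the 2 objects of D independently.
Number of functors = 2^7 = 128

128


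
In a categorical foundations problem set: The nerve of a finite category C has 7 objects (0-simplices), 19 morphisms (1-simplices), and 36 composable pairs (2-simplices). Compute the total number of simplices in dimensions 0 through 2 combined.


The 2-skeleton of the nerve N(C) consists of simplices in dimensions 0, 1, 2:
  |N(C)_0| = 7 (objects)
  |N(C)_1| = 19 (morphisms)
  |N(C)_2| = 36 (composable pairs)
Total = 7 + 19 + 36 = 62

62


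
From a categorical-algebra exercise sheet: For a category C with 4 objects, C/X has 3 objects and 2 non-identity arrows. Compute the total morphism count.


In the slice category C/X, objects are morphisms to X.
Identity morphisms: 3 (one per object of C/X).
Non-identity morphisms: 2.
Total = 3 + 2 = 5

5


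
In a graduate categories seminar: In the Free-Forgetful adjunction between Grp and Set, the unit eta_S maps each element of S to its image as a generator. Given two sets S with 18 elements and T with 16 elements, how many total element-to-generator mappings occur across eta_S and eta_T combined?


The unit eta_X: X -> U(F(X)) of the Free-Forgetful adjunction
maps each element of X to a generator of F(X). For X = S + T (disjoint
union in Set), |S + T| = |S| + |T|.
Total mappings = 18 + 16 = 34.

34


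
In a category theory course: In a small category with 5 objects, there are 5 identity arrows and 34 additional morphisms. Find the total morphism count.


Each object has an identity morphism, giving 5 identities.
Adding the 34 non-identity morphisms:
Total = 5 + 34 = 39

39


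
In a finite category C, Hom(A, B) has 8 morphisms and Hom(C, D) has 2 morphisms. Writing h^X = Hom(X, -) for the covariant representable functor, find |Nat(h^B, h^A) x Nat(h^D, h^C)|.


By the Yoneda lemma, Nat(h^B, h^A) is isomorphic to Hom(A, B),
so |Nat(h^B, h^A)| = |Hom(A, B)| and |Nat(h^D, h^C)| = |Hom(C, D)|.
|Hom(A, B)| = 8, |Hom(C, D)| = 2.
|Nat(h^B, h^A) x Nat(h^D, h^C)| = 8 * 2 = 16

16


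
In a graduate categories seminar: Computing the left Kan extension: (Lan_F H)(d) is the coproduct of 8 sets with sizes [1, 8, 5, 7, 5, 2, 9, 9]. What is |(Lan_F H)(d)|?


Pointwise, the left Kan extension (Lan_F H)(d) is the colimit, indexed
by the comma category (F downarrow d), of H composed with the
projection (F downarrow d) -> C. Here that colimit is given
as a coproduct (disjoint union) of sets, so its cardinality is the
sum of the sizes of the summands.
Coproduct of sets with sizes: 1 + 8 + 5 + 7 + 5 + 2 + 9 + 9
= 46

46


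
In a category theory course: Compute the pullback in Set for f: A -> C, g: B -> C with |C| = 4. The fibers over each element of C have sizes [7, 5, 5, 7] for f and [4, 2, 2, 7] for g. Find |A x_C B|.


The pullback A x_C B consists of pairs (a, b) with f(a) = g(b).
For each element c in C, the fiber product has |f^-1(c)| * |g^-1(c)| elements.
Summing over C: 7 * 4 + 5 * 2 + 5 * 2 + 7 * 7
= 28 + 10 + 10 + 49 = 97

97


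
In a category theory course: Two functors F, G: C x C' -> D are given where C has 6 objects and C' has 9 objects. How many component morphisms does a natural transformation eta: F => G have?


A natural transformation eta: F => G assigns one component morphism per
object of the domain category.
The domain is the product category C x C', so
|Ob(C x C')| = |Ob(C)| * |Ob(C')| = 6 * 9 = 54.
Therefore eta has 54 component morphisms.

54


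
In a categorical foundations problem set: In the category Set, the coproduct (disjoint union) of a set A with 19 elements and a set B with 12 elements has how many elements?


In Set, the coproduct A + B is the disjoint union.
|A + B| = |A| + |B| = 19 + 12 = 31

31


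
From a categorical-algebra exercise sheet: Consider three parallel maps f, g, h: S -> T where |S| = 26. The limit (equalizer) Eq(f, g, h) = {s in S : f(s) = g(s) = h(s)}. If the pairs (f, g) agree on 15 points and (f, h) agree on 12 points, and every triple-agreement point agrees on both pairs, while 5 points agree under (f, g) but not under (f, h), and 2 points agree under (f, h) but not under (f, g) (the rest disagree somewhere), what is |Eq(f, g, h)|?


Eq(f, g, h) is the triple-agreement set: points in S where all three
maps take the same value. Using inclusion-exclusion on the pairwise data:
Pair (f, g) agrees on 15 points; pair (f, h) on 12 points.
Points agreeing under (f, g) but not (f, h) = 5; under (f, h) but not (f, g) = 2.
Triple-agreement = agreement-in-(f, g) minus points that agree under (f, g) but not (f, h):
|Eq(f, g, h)| = 15 - 5 = 10
(cross-check via (f, h): 12 - 2 = 10.)

10


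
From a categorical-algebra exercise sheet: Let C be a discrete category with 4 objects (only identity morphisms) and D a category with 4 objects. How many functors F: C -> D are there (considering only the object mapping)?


A functor from a discrete category C to D is determined by
where each object maps. Each of the 4 objects of C can map
to any of the 4 objects of D independently.
Number of functors = 4^4 = 256

256


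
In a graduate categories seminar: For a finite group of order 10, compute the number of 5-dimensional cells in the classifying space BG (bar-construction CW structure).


In the bar-construction CW model of BG, the n-cells are indexed by
n-tuples [g_1|...|g_n] of non-identity elements of G (degenerate
simplices with some g_i = e do not contribute cells), so there are
(|G| - 1)^n n-cells.
For dim = 5 with |G| = 10:
cells = (10 - 1)^5 = 9^5 = 59049

59049


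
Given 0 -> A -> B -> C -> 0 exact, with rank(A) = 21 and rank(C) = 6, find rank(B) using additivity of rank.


For a short exact sequence 0 -> A -> B -> C -> 0,
rank is additive: rank(B) = rank(A) + rank(C).
rank(B) = 21 + 6 = 27

27


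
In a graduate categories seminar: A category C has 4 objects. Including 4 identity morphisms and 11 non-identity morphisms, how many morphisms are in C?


Each object has an identity morphism, giving 4 identities.
Adding the 11 non-identity morphisms:
Total = 4 + 11 = 15

15


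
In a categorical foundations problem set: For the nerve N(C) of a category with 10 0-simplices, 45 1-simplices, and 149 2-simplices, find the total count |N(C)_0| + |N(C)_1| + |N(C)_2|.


The 2-skeleton of the nerve N(C) consists of simplices in dimensions 0, 1, 2:
  |N(C)_0| = 10 (objects)
  |N(C)_1| = 45 (morphisms)
  |N(C)_2| = 149 (composable pairs)
Total = 10 + 45 + 149 = 204

204


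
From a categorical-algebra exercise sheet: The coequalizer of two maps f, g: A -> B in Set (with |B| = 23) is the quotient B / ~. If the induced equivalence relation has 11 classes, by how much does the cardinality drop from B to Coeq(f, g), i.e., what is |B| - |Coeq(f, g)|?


The coequalizer Coeq(f, g) = B / ~ has one element per equivalence class.
|B| = 23, |Coeq(f, g)| = 11.
|B| - |Coeq(f, g)| = 23 - 11 = 12.

12


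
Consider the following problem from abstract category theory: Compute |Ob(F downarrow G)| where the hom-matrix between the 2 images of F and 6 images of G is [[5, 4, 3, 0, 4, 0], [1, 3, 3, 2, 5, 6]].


Objects of (F downarrow G) are triples (a, b, h: F(a)->G(b)).
The count equals the sum of all entries in the hom-matrix.
sum(row 0) = 16
sum(row 1) = 20
Grand total = 36

36


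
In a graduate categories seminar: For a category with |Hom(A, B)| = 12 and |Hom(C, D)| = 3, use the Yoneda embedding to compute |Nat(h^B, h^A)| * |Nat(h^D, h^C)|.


By the Yoneda lemma, Nat(h^B, h^A) is isomorphic to Hom(A, B),
so |Nat(h^B, h^A)| = |Hom(A, B)| and |Nat(h^D, h^C)| = |Hom(C, D)|.
|Hom(A, B)| = 12, |Hom(C, D)| = 3.
|Nat(h^B, h^A) x Nat(h^D, h^C)| = 12 * 3 = 36

36


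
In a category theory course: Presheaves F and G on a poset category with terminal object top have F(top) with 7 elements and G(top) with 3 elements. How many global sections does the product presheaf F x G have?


Global sections of a presheaf on a poset with terminal top satisfy
Gamma(H) ~ H(top). Presheaves admit pointwise products, so
(F x G)(top) = F(top) x G(top) (Cartesian product).
|Gamma(F x G)| = |F(top)| * |G(top)| = 7 * 3 = 21.

21


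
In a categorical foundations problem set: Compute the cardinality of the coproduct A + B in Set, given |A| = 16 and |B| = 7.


In Set, the coproduct A + B is the disjoint union.
|A + B| = |A| + |B| = 16 + 7 = 23

23


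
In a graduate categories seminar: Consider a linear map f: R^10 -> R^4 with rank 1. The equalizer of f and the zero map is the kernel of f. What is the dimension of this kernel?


The equalizer of f and the zero map is ker(f).
By the rank-nullity theorem: dim(ker(f)) = dim(domain) - rank(f).
dim(ker(f)) = 10 - 1 = 9

9


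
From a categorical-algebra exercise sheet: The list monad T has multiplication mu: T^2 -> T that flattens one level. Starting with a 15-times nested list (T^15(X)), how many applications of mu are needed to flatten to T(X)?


Each application of mu: T^2 -> T removes one layer of nesting.
Starting at depth 15 (i.e., T^15(X)), we need to reach T(X).
Number of mu applications = 15 - 1 = 14

14


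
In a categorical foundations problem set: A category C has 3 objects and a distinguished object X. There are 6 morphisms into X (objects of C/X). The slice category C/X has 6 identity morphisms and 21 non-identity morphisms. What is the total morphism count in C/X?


In the slice category C/X, objects are morphisms to X.
Identity morphisms: 6 (one per object of C/X).
Non-identity morphisms: 21.
Total = 6 + 21 = 27

27


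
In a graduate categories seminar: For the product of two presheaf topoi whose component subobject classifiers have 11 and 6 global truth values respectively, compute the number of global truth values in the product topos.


In a product of presheaf topoi E_1 x E_2, the subobject classifier
is Omega = Omega_1 x Omega_2 (componentwise), so
|Omega(top)| = |Omega_1(top_1)| * |Omega_2(top_2)|.
= 11 * 6 = 66.

66


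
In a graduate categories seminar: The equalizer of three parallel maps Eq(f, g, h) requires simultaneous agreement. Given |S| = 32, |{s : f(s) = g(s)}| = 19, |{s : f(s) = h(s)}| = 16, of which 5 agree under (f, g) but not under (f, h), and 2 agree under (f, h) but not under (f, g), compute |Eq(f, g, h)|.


Eq(f, g, h) is the triple-agreement set: points in S where all three
maps take the same value. Using inclusion-exclusion on the pairwise data:
Pair (f, g) agrees on 19 points; pair (f, h) on 16 points.
Points agreeing under (f, g) but not (f, h) = 5; under (f, h) but not (f, g) = 2.
Triple-agreement = agreement-in-(f, g) minus points that agree under (f, g) but not (f, h):
|Eq(f, g, h)| = 19 - 5 = 14
(cross-check via (f, h): 16 - 2 = 14.)

14


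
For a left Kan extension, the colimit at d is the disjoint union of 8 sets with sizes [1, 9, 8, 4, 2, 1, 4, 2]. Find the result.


Pointwise, the left Kan extension (Lan_F H)(d) is the colimit, indexed
by the comma category (F downarrow d), of H composed with the
projection (F downarrow d) -> C. Here that colimit is given
as a coproduct (disjoint union) of sets, so its cardinality is the
sum of the sizes of the summands.
Coproduct of sets with sizes: 1 + 9 + 8 + 4 + 2 + 1 + 4 + 2
= 31

31


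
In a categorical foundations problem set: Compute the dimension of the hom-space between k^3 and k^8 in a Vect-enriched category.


In Vect-enriched categories, Hom(k^n, k^m) is the space of m x n matrices.
dim(Hom(k^3, k^8)) = 8 * 3 = 24

24


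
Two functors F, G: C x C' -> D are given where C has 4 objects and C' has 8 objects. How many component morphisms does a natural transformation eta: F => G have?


A natural transformation eta: F => G assigns one component morphism per
object of the domain category.
The domain is the product category C x C', so
|Ob(C x C')| = |Ob(C)| * |Ob(C')| = 4 * 8 = 32.
Therefore eta has 32 component morphisms.

32


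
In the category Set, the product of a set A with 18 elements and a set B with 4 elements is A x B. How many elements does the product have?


In Set, the product A x B is the Cartesian product.
By the universal property, |A x B| = |A| * |B|.
|A x B| = 18 * 4 = 72

72


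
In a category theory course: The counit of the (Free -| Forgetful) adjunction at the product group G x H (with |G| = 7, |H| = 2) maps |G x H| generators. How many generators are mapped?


The counit epsilon_K: F(U(K)) -> K of the Free-Forgetful adjunction
maps |K| generators of F(U(K)) into K. For K = G x H (the product group),
|G x H| = |G| * |H|.
Total generators mapped = 7 * 2 = 14.

14


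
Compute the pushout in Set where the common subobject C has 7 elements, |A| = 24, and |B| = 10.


The pushout A +_C B identifies the images of C in A and B.
|A +_C B| = |A| + |B| - |C| (for injections).
= 24 + 10 - 7 = 27

27


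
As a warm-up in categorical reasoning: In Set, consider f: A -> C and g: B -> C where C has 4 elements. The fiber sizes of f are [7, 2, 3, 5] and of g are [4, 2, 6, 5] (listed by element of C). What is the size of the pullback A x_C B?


The pullback A x_C B consists of pairs (a, b) with f(a) = g(b).
For each element c in C, the fiber product has |f^-1(c)| * |g^-1(c)| elements.
Summing over C: 7 * 4 + 2 * 2 + 3 * 6 + 5 * 5
= 28 + 4 + 18 + 25 = 75

75


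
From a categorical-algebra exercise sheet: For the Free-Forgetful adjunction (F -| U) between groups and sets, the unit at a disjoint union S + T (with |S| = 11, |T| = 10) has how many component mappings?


The unit eta_X: X -> U(F(X)) of the Free-Forgetful adjunction
maps each element of X to a generator of F(X). For X = S + T (disjoint
union in Set), |S + T| = |S| + |T|.
Total mappings = 11 + 10 = 21.

21


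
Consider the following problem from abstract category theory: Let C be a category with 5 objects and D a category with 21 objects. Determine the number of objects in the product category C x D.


The product category C x D has objects that are pairs (c, d).
Number of pairs = |Ob(C)| * |Ob(D)| = 5 * 21 = 105

105


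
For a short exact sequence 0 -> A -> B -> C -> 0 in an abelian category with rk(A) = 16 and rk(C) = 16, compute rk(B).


For a short exact sequence 0 -> A -> B -> C -> 0,
rank is additive: rank(B) = rank(A) + rank(C).
rank(B) = 16 + 16 = 32

32


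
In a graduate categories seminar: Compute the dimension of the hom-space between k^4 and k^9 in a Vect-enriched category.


In Vect-enriched categories, Hom(k^n, k^m) is the space of m x n matrices.
dim(Hom(k^4, k^9)) = 9 * 4 = 36

36


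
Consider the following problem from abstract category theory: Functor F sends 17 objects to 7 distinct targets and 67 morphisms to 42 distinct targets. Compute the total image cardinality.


The image of F consists of distinct objects and distinct morphisms.
|Im(F)| on objects = 7
|Im(F)| on morphisms = 42
Total image cardinality = 7 + 42 = 49

49


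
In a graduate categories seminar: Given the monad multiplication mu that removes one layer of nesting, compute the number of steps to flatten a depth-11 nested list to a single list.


Each application of mu: T^2 -> T removes one layer of nesting.
Starting at depth 11 (i.e., T^11(X)), we need to reach T(X).
Number of mu applications = 11 - 1 = 10

10


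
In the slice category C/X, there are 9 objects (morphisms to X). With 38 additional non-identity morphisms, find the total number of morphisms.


In the slice category C/X, objects are morphisms to X.
Identity morphisms: 9 (one per object of C/X).
Non-identity morphisms: 38.
Total = 9 + 38 = 47

47


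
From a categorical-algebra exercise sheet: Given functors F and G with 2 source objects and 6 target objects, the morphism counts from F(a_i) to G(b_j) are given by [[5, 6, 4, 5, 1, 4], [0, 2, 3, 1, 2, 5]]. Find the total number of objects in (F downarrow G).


Objects of (F downarrow G) are triples (a, b, h: F(a)->G(b)).
The count equals the sum of all entries in the hom-matrix.
sum(row 0) = 25
sum(row 1) = 13
Grand total = 38

38


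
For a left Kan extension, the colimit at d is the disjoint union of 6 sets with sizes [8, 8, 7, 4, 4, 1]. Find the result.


Pointwise, the left Kan extension (Lan_F H)(d) is the colimit, indexed
by the comma category (F downarrow d), of H composed with the
projection (F downarrow d) -> C. Here that colimit is given
as a coproduct (disjoint union) of sets, so its cardinality is the
sum of the sizes of the summands.
Coproduct of sets with sizes: 8 + 8 + 7 + 4 + 4 + 1
= 32

32


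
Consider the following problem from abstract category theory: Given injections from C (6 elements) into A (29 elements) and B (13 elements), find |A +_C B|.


The pushout A +_C B identifies the images of C in A and B.
|A +_C B| = |A| + |B| - |C| (for injections).
= 29 + 13 - 6 = 36

36


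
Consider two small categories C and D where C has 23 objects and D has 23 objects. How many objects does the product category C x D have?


The product category C x D has objects that are pairs (c, d).
Number of pairs = |Ob(C)| * |Ob(D)| = 23 * 23 = 529

529


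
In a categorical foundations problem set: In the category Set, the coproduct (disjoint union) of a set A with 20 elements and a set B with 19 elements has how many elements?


In Set, the coproduct A + B is the disjoint union.
|A + B| = |A| + |B| = 20 + 19 = 39

39


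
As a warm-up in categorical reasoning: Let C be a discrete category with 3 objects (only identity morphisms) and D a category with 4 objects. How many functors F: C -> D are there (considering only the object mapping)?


A functor from a discrete category C to D is determined by
where each object maps. Each of the 3 objects of C can map
to any of the 4 objects of D independently.
Number of functors = 4^3 = 64

64


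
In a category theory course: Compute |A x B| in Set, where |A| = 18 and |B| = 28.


In Set, the product A x B is the Cartesian product.
By the universal property, |A x B| = |A| * |B|.
|A x B| = 18 * 28 = 504

504


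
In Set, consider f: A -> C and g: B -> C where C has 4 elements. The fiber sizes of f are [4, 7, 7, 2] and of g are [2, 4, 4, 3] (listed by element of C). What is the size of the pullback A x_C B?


The pullback A x_C B consists of pairs (a, b) with f(a) = g(b).
For each element c in C, the fiber product has |f^-1(c)| * |g^-1(c)| elements.
Summing over C: 4 * 2 + 7 * 4 + 7 * 4 + 2 * 3
= 8 + 28 + 28 + 6 = 70

70


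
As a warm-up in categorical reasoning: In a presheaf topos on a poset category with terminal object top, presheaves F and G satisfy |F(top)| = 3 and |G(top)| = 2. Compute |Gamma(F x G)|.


Global sections of a presheaf on a poset with terminal top satisfy
Gamma(H) ~ H(top). Presheaves admit pointwise products, so
(F x G)(top) = F(top) x G(top) (Cartesian product).
|Gamma(F x G)| = |F(top)| * |G(top)| = 3 * 2 = 6.

6


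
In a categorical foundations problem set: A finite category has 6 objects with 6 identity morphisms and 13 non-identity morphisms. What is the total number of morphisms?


Each object has an identity morphism, giving 6 identities.
Adding the 13 non-identity morphisms:
Total = 6 + 13 = 19

19


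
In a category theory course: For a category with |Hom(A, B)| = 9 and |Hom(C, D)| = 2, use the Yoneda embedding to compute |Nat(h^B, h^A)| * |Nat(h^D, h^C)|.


By the Yoneda lemma, Nat(h^B, h^A) is isomorphic to Hom(A, B),
so |Nat(h^B, h^A)| = |Hom(A, B)| and |Nat(h^D, h^C)| = |Hom(C, D)|.
|Hom(A, B)| = 9, |Hom(C, D)| = 2.
|Nat(h^B, h^A) x Nat(h^D, h^C)| = 9 * 2 = 18

18


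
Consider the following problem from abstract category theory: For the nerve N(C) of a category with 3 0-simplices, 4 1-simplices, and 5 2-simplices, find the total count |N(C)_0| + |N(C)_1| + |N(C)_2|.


The 2-skeleton of the nerve N(C) consists of simplices in dimensions 0, 1, 2:
  |N(C)_0| = 3 (objects)
  |N(C)_1| = 4 (morphisms)
  |N(C)_2| = 5 (composable pairs)
Total = 3 + 4 + 5 = 12

12


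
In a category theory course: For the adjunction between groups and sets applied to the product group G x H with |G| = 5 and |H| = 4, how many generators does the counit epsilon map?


The counit epsilon_K: F(U(K)) -> K of the Free-Forgetful adjunction
maps |K| generators of F(U(K)) into K. For K = G x H (the product group),
|G x H| = |G| * |H|.
Total generators mapped = 5 * 4 = 20.

20


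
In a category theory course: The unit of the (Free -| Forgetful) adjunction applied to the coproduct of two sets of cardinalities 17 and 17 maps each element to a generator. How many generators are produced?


The unit eta_X: X -> U(F(X)) of the Free-Forgetful adjunction
maps each element of X to a generator of F(X). For X = S + T (disjoint
union in Set), |S + T| = |S| + |T|.
Total mappings = 17 + 17 = 34.

34


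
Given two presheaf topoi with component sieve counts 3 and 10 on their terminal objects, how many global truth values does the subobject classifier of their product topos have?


In a product of presheaf topoi E_1 x E_2, the subobject classifier
is Omega = Omega_1 x Omega_2 (componentwise), so
|Omega(top)| = |Omega_1(top_1)| * |Omega_2(top_2)|.
= 3 * 10 = 30.

30


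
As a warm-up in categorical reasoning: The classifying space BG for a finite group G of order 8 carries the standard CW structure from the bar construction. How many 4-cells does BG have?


In the bar-construction CW model of BG, the n-cells are indexed by
n-tuples [g_1|...|g_n] of non-identity elements of G (degenerate
simplices with some g_i = e do not contribute cells), so there are
(|G| - 1)^n n-cells.
For dim = 4 with |G| = 8:
cells = (8 - 1)^4 = 7^4 = 2401

2401


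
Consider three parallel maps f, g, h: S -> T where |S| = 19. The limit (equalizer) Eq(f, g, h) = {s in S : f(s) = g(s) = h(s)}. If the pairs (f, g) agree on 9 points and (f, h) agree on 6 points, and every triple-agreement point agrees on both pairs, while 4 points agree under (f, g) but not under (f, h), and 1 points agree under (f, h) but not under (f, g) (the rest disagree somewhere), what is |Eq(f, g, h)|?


Eq(f, g, h) is the triple-agreement set: points in S where all three
maps take the same value. Using inclusion-exclusion on the pairwise data:
Pair (f, g) agrees on 9 points; pair (f, h) on 6 points.
Points agreeing under (f, g) but not (f, h) = 4; under (f, h) but not (f, g) = 1.
Triple-agreement = agreement-in-(f, g) minus points that agree under (f, g) but not (f, h):
|Eq(f, g, h)| = 9 - 4 = 5
(cross-check via (f, h): 6 - 1 = 5.)

5


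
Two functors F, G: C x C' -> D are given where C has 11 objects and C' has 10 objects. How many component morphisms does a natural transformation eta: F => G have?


A natural transformation eta: F => G assigns one component morphism per
object of the domain category.
The domain is the product category C x C', so
|Ob(C x C')| = |Ob(C)| * |Ob(C')| = 11 * 10 = 110.
Therefore eta has 110 component morphisms.

110


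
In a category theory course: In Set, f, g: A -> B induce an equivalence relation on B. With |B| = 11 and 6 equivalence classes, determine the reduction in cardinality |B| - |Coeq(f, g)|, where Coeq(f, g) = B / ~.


The coequalizer Coeq(f, g) = B / ~ has one element per equivalence class.
|B| = 11, |Coeq(f, g)| = 6.
|B| - |Coeq(f, g)| = 11 - 6 = 5.

5


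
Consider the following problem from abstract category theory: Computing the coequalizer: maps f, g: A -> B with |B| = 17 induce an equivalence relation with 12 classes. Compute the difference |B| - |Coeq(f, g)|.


The coequalizer Coeq(f, g) = B / ~ has one element per equivalence class.
|B| = 17, |Coeq(f, g)| = 12.
|B| - |Coeq(f, g)| = 17 - 12 = 5.

5


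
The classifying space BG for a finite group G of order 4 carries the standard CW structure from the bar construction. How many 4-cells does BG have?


In the bar-construction CW model of BG, the n-cells are indexed by
n-tuples [g_1|...|g_n] of non-identity elements of G (degenerate
simplices with some g_i = e do not contribute cells), so there are
(|G| - 1)^n n-cells.
For dim = 4 with |G| = 4:
cells = (4 - 1)^4 = 3^4 = 81

81


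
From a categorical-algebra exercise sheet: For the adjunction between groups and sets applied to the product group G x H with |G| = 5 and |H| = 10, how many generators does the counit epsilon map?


The counit epsilon_K: F(U(K)) -> K of the Free-Forgetful adjunction
maps |K| generators of F(U(K)) into K. For K = G x H (the product group),
|G x H| = |G| * |H|.
Total generators mapped = 5 * 10 = 50.

50


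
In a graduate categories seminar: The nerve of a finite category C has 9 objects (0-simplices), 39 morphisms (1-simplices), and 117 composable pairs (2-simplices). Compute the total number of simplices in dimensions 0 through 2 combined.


The 2-skeleton of the nerve N(C) consists of simplices in dimensions 0, 1, 2:
  |N(C)_0| = 9 (objects)
  |N(C)_1| = 39 (morphisms)
  |N(C)_2| = 117 (composable pairs)
Total = 9 + 39 + 117 = 165

165


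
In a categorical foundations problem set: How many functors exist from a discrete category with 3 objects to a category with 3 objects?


A functor from a discrete category C to D is determined by
where each object maps. Each of the 3 objects of C can map
to any of the 3 objects of D independently.
Number of functors = 3^3 = 27

27


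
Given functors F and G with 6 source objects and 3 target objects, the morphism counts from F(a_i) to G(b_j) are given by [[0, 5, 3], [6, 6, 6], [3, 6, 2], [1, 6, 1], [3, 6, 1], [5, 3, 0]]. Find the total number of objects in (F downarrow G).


Objects of (F downarrow G) are triples (a, b, h: F(a)->G(b)).
The count equals the sum of all entries in the hom-matrix.
sum(row 0) = 8
sum(row 1) = 18
sum(row 2) = 11
sum(row 3) = 8
sum(row 4) = 10
sum(row 5) = 8
Grand total = 63

63


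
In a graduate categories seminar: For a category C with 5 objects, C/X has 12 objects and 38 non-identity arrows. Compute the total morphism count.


In the slice category C/X, objects are morphisms to X.
Identity morphisms: 12 (one per object of C/X).
Non-identity morphisms: 38.
Total = 12 + 38 = 50

50


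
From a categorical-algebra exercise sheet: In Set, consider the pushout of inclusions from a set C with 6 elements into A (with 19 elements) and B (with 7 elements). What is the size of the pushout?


The pushout A +_C B identifies the images of C in A and B.
|A +_C B| = |A| + |B| - |C| (for injections).
= 19 + 7 - 6 = 20

20


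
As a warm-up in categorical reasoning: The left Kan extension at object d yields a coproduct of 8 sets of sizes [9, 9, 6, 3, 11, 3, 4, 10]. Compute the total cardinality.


Pointwise, the left Kan extension (Lan_F H)(d) is the colimit, indexed
by the comma category (F downarrow d), of H composed with the
projection (F downarrow d) -> C. Here that colimit is given
as a coproduct (disjoint union) of sets, so its cardinality is the
sum of the sizes of the summands.
Coproduct of sets with sizes: 9 + 9 + 6 + 3 + 11 + 3 + 4 + 10
= 55

55


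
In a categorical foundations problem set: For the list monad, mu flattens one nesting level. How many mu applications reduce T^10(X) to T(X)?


Each application of mu: T^2 -> T removes one layer of nesting.
Starting at depth 10 (i.e., T^10(X)), we need to reach T(X).
Number of mu applications = 10 - 1 = 9

9


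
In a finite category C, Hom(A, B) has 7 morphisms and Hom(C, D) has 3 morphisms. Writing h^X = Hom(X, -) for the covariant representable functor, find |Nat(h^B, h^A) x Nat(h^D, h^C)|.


By the Yoneda lemma, Nat(h^B, h^A) is isomorphic to Hom(A, B),
so |Nat(h^B, h^A)| = |Hom(A, B)| and |Nat(h^D, h^C)| = |Hom(C, D)|.
|Hom(A, B)| = 7, |Hom(C, D)| = 3.
|Nat(h^B, h^A) x Nat(h^D, h^C)| = 7 * 3 = 21

21


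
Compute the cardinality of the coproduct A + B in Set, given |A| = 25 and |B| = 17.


In Set, the coproduct A + B is the disjoint union.
|A + B| = |A| + |B| = 25 + 17 = 42

42


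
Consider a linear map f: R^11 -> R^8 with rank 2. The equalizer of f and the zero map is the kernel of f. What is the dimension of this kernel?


The equalizer of f and the zero map is ker(f).
By the rank-nullity theorem: dim(ker(f)) = dim(domain) - rank(f).
dim(ker(f)) = 11 - 2 = 9

9


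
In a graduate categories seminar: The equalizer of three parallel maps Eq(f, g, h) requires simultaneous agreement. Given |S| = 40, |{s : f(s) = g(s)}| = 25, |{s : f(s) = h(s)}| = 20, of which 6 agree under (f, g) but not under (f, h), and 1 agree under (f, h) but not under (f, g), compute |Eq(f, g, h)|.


Eq(f, g, h) is the triple-agreement set: points in S where all three
maps take the same value. Using inclusion-exclusion on the pairwise data:
Pair (f, g) agrees on 25 points; pair (f, h) on 20 points.
Points agreeing under (f, g) but not (f, h) = 6; under (f, h) but not (f, g) = 1.
Triple-agreement = agreement-in-(f, g) minus points that agree under (f, g) but not (f, h):
|Eq(f, g, h)| = 25 - 6 = 19
(cross-check via (f, h): 20 - 1 = 19.)

19


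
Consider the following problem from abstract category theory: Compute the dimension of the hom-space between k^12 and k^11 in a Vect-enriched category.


In Vect-enriched categories, Hom(k^n, k^m) is the space of m x n matrices.
dim(Hom(k^12, k^11)) = 11 * 12 = 132

132


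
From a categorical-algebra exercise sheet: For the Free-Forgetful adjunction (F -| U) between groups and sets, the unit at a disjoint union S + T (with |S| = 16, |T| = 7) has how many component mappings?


The unit eta_X: X -> U(F(X)) of the Free-Forgetful adjunction
maps each element of X to a generator of F(X). For X = S + T (disjoint
union in Set), |S + T| = |S| + |T|.
Total mappings = 16 + 7 = 23.

23
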